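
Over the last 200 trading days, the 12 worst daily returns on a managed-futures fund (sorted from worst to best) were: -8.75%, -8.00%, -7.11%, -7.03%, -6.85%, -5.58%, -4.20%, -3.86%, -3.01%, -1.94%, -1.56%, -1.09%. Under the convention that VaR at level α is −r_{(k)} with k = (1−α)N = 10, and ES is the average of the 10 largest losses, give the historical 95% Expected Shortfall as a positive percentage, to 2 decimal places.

The 10 worst returns sum to -56.33%.
ES = −(-56.33%) / 10 = 5.633% ≈ 5.63%.

5.63%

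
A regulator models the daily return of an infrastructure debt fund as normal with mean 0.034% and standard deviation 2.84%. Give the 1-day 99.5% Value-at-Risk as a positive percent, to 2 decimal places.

At 99.5% one-sided, z = 2.576.
VaR = −μ + z·σ = −(0.034%) + 2.576 × 2.84% = 7.282%.

7.28%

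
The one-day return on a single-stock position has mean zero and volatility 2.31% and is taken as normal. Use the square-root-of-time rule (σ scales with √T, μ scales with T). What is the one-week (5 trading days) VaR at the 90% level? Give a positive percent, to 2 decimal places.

6.62%

At 90%, z = 1.282.
σ_{5d} = 2.31% × √5 = 5.165%.
VaR = 1.282 × 5.165% = 6.622%.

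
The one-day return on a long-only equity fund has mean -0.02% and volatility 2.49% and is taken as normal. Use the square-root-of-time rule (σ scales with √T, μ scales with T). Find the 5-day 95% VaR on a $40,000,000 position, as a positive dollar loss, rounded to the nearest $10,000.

$3,700,000

At 95%, z = 1.645.
σ_{5d} = 2.49% × √5 = 5.568%; μ_{5d} = 5 × -0.02% = -0.100%.
VaR = −(-0.100%) + 1.645 × 5.568% = 9.259%.
On $40,000,000: 0.09259 × $40,000,000 = $3,703,600.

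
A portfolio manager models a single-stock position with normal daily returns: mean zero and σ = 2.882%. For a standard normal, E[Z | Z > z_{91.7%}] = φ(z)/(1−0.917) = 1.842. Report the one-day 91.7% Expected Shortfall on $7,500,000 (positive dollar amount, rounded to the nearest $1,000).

ES = 2.882% × 1.842 = 5.309%.
On $7,500,000: 0.05309 × $7,500,000 = $398,175.

$398,000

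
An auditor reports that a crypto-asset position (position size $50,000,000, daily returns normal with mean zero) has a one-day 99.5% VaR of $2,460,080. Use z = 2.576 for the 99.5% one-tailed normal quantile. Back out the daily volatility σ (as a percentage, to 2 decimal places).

1.91%

VaR as a fraction: $2,460,080 / $50,000,000 = 4.920%.
σ = VaR / z = 4.920% / 2.576 = 1.910%.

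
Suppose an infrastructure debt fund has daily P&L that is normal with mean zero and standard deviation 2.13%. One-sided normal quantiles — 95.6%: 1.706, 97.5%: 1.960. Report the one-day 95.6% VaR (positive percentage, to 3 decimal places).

3.634%

VaR = z·σ = 1.706 × 2.13% = 3.634%.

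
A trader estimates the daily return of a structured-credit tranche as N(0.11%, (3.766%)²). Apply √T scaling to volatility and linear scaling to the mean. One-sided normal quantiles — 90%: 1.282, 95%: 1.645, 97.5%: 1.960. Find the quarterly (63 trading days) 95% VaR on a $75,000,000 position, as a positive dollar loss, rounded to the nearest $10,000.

$31,680,000

σ_{63d} = 3.766% × √63 = 29.892%; μ_{63d} = 63 × 0.11% = 6.930%.
VaR = −(6.930%) + 1.645 × 29.892% = 42.242%.
On $75,000,000: 0.42242 × $75,000,000 = $31,681,500.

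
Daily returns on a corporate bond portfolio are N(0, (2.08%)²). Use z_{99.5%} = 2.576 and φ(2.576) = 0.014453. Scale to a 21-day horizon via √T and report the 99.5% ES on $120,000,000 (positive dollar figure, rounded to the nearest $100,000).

$33,100,000

σ_{21d} = 2.08% × √21 = 9.532%.
ES multiplier = φ(z)/(1−α) = 0.014453/0.005 = 2.891.
ES = 9.532% × 2.891 = 27.557%; on $120,000,000: $33,068,400.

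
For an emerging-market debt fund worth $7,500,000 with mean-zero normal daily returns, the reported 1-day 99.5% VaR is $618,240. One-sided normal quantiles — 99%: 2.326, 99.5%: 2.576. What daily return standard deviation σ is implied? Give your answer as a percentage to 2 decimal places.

3.20%

VaR as a fraction: $618,240 / $7,500,000 = 8.243%.
σ = VaR / z = 8.243% / 2.576 = 3.200%.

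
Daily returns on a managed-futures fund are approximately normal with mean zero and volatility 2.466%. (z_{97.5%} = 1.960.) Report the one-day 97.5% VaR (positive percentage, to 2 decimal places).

VaR = z·σ = 1.960 × 2.466% = 4.833%.

4.83%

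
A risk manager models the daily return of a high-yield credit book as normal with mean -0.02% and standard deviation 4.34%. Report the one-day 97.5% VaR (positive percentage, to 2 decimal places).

At 97.5% one-sided, z = 1.960.
VaR = −μ + z·σ = −(-0.02%) + 1.960 × 4.34% = 8.526%.

8.53%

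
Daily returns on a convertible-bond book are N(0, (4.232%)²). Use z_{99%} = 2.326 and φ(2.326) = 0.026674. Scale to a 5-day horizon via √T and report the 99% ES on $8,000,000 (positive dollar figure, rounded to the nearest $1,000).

$2,019,000

σ_{5d} = 4.232% × √5 = 9.463%.
ES multiplier = φ(z)/(1−α) = 0.026674/0.01 = 2.667.
ES = 9.463% × 2.667 = 25.238%; on $8,000,000: $2,019,040.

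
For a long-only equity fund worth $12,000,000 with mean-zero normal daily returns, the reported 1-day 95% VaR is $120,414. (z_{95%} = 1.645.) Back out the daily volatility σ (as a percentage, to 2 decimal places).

0.61%

VaR as a fraction: $120,414 / $12,000,000 = 1.003%.
σ = VaR / z = 1.003% / 1.645 = 0.610%.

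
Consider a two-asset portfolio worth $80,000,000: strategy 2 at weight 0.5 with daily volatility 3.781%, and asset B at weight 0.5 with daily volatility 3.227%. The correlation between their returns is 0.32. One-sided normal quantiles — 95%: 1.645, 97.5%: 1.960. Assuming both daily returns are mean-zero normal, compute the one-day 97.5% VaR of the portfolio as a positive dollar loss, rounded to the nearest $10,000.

$4,470,000

σ_p² = 0.5²·3.781² + 0.5²·3.227² + 2·0.32·0.5·0.5·3.781·3.227 = 8.1296 (%²).
σ_p = √8.1296 = 2.851%.
VaR = 1.960 × 2.851% = 5.588%; on $80,000,000 that is $4,470,400.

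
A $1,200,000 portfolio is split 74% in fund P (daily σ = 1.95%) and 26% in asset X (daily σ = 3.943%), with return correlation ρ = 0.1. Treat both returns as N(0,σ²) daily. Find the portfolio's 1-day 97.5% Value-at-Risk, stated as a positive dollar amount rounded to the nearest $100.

σ_p² = 0.74²·1.95² + 0.26²·3.943² + 2·0.1·0.74·0.26·1.95·3.943 = 3.4291 (%²).
σ_p = √3.4291 = 1.852%.
At 97.5%, z = 1.960.
VaR = 1.960 × 1.852% = 3.630%; on $1,200,000 that is $43,560.

$43,600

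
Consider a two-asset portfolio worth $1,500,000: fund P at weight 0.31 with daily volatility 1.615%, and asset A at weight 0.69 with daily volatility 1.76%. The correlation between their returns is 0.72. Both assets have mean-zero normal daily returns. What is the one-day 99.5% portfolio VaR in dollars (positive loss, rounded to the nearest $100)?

σ_p² = 0.31²·1.615² + 0.69²·1.76² + 2·0.72·0.31·0.69·1.615·1.76 = 2.6009 (%²).
σ_p = √2.6009 = 1.613%.
At 99.5%, z = 2.576.
VaR = 2.576 × 1.613% = 4.155%; on $1,500,000 that is $62,325.

$62,300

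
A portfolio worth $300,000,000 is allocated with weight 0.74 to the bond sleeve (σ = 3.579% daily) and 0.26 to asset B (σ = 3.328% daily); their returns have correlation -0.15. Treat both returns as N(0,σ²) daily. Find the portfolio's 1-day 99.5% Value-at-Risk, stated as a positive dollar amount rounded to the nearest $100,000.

σ_p² = 0.74²·3.579² + 0.26²·3.328² + 2·-0.15·0.74·0.26·3.579·3.328 = 7.0756 (%²).
σ_p = √7.0756 = 2.660%.
At 99.5%, z = 2.576.
VaR = 2.576 × 2.660% = 6.852%; on $300,000,000 that is $20,556,000.

$20,600,000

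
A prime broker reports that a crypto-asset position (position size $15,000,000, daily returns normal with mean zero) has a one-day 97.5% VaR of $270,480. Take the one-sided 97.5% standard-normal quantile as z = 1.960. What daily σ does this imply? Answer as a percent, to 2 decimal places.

VaR as a fraction: $270,480 / $15,000,000 = 1.803%.
σ = VaR / z = 1.803% / 1.960 = 0.920%.

0.92%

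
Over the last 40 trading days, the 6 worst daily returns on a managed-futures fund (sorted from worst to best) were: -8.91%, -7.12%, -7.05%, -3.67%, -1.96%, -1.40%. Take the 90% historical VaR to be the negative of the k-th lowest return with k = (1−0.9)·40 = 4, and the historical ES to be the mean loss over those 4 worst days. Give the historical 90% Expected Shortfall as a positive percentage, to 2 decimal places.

The 4 worst returns sum to -26.75%.
ES = −(-26.75%) / 4 = 6.6875% ≈ 6.69%.

6.69%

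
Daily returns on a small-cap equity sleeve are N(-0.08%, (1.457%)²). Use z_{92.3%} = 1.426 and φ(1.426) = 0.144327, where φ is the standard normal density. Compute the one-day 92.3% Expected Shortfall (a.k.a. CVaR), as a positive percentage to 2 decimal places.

Tail multiplier: φ(z)/(1−α) = 0.144327 / 0.077 = 1.874.
ES = −(-0.08%) + 1.457% × 1.874 = 2.810%.

2.81%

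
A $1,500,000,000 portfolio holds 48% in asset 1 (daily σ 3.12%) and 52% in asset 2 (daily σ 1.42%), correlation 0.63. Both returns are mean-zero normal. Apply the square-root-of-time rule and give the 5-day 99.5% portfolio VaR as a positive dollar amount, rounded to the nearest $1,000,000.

σ_p = √(0.48²·3.12² + 0.52²·1.42² + 2·0.63·0.48·0.52·3.12·1.42) = 2.045%.
σ_{5d} = 2.045% × √5 = 4.573%.
z(99.5%) = 2.576.
VaR = 2.576 × 4.573% = 11.780%; on $1,500,000,000 that is $176,700,000.

$177,000,000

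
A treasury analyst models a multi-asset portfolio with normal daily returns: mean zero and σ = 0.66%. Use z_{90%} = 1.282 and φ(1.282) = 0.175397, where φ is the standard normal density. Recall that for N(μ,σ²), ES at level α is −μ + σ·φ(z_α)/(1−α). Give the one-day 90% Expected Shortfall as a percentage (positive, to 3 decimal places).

Tail multiplier: φ(z)/(1−α) = 0.175397 / 0.1 = 1.754.
ES = 0.66% × 1.754 = 1.158%.

1.158%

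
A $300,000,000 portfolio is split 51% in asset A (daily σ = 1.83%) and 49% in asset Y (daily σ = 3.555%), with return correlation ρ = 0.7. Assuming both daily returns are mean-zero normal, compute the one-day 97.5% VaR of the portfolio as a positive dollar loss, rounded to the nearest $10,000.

σ_p² = 0.51²·1.83² + 0.49²·3.555² + 2·0.7·0.51·0.49·1.83·3.555 = 6.1815 (%²).
σ_p = √6.1815 = 2.486%.
At 97.5%, z = 1.960.
VaR = 1.960 × 2.486% = 4.873%; on $300,000,000 that is $14,619,000.

$14,620,000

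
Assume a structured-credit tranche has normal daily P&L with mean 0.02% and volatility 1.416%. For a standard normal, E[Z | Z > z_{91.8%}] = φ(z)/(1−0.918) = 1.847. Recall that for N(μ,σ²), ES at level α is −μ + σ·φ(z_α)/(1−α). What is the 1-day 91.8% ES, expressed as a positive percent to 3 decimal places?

2.595%

ES = −(0.02%) + 1.416% × 1.847 = 2.595%.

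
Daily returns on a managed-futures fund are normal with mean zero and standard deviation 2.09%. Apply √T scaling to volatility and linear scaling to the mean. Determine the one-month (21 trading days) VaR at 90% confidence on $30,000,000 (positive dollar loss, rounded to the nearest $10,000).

$3,680,000

At 90%, z = 1.282.
σ_{21d} = 2.09% × √21 = 9.578%.
VaR = 1.282 × 9.578% = 12.279%.
On $30,000,000: 0.12279 × $30,000,000 = $3,683,700.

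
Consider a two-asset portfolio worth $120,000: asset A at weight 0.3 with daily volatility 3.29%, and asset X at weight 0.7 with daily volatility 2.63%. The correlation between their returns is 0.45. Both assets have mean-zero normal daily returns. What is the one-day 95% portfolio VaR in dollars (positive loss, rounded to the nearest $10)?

σ_p² = 0.3²·3.29² + 0.7²·2.63² + 2·0.45·0.3·0.7·3.29·2.63 = 5.9988 (%²).
σ_p = √5.9988 = 2.449%.
At 95%, z = 1.645.
VaR = 1.645 × 2.449% = 4.029%; on $120,000 that is $4,835.

$4,830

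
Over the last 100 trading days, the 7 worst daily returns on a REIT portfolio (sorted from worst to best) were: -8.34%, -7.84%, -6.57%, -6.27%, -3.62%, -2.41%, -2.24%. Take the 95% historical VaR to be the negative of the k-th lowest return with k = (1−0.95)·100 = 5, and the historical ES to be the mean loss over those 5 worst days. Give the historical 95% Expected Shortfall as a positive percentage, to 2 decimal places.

6.53%

The 5 worst returns sum to -32.64%.
ES = −(-32.64%) / 5 = 6.528% ≈ 6.53%.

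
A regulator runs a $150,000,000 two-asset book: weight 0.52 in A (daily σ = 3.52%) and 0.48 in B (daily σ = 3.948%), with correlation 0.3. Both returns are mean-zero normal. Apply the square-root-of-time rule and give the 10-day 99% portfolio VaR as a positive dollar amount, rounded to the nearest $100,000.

$33,100,000

σ_p = √(0.52²·3.52² + 0.48²·3.948² + 2·0.3·0.52·0.48·3.52·3.948) = 3.004%.
σ_{10d} = 3.004% × √10 = 9.499%.
z(99%) = 2.326.
VaR = 2.326 × 9.499% = 22.095%; on $150,000,000 that is $33,142,500.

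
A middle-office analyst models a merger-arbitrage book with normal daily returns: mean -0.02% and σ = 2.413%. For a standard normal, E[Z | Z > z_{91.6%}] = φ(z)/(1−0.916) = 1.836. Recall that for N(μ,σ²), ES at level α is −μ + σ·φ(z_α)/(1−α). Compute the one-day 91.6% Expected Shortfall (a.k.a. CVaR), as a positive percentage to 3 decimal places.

ES = −(-0.02%) + 2.413% × 1.836 = 4.450%.

4.450%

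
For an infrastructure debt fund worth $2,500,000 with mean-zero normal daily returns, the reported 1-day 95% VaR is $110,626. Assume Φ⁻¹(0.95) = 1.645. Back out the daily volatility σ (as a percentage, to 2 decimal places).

VaR as a fraction: $110,626 / $2,500,000 = 4.425%.
σ = VaR / z = 4.425% / 1.645 = 2.690%.

2.69%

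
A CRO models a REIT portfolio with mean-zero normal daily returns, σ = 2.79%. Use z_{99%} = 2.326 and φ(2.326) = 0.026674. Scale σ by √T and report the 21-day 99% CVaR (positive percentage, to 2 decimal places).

σ_{21d} = 2.79% × √21 = 12.785%.
ES multiplier = φ(z)/(1−α) = 0.026674/0.01 = 2.667.
ES = 12.785% × 2.667 = 34.098%.

34.10%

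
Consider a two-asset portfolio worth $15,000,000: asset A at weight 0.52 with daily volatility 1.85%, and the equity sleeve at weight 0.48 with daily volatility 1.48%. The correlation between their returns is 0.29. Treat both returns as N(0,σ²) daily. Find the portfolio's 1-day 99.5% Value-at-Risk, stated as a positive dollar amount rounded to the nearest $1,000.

$522,000

σ_p² = 0.52²·1.85² + 0.48²·1.48² + 2·0.29·0.52·0.48·1.85·1.48 = 1.8265 (%²).
σ_p = √1.8265 = 1.351%.
At 99.5%, z = 2.576.
VaR = 2.576 × 1.351% = 3.480%; on $15,000,000 that is $522,000.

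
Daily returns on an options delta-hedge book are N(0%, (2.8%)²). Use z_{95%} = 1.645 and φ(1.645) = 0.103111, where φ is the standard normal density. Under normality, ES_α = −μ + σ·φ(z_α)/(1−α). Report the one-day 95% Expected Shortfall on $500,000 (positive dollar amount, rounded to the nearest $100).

Tail multiplier: φ(z)/(1−α) = 0.103111 / 0.05 = 2.062.
ES = 2.8% × 2.062 = 5.774%.
On $500,000: 0.05774 × $500,000 = $28,870.

$28,900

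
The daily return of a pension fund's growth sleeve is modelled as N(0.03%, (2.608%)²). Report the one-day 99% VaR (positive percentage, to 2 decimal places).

6.04%

At 99% one-sided, z = 2.326.
VaR = −μ + z·σ = −(0.03%) + 2.326 × 2.608% = 6.036%.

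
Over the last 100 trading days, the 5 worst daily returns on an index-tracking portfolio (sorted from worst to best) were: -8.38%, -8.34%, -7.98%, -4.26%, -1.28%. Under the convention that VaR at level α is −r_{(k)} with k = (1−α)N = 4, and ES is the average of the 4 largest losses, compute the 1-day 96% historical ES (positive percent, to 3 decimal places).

The 4 worst returns sum to -28.96%.
ES = −(-28.96%) / 4 = 7.24% ≈ 7.240%.

7.240%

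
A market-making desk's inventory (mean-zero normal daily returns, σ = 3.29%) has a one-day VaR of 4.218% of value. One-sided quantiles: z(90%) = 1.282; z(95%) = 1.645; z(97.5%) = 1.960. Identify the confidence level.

Implied z = VaR/σ = 4.218 / 3.29 = 1.282.
This matches z(90%) = 1.282.

90%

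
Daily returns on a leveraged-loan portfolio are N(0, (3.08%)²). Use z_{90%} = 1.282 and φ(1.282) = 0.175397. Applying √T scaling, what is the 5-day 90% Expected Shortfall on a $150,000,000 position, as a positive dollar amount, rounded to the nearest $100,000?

$18,100,000

σ_{5d} = 3.08% × √5 = 6.887%.
ES multiplier = φ(z)/(1−α) = 0.175397/0.1 = 1.754.
ES = 6.887% × 1.754 = 12.080%; on $150,000,000: $18,120,000.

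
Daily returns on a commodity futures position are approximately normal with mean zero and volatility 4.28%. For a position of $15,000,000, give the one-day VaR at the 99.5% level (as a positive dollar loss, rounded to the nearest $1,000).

$1,654,000

At 99.5% one-sided, z = 2.576.
VaR = z·σ = 2.576 × 4.28% = 11.025%.
On $15,000,000: 0.11025 × $15,000,000 = $1,653,750.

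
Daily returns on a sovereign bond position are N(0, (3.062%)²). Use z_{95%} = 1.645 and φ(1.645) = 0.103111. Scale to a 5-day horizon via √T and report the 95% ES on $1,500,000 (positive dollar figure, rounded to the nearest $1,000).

$212,000

σ_{5d} = 3.062% × √5 = 6.847%.
ES multiplier = φ(z)/(1−α) = 0.103111/0.05 = 2.062.
ES = 6.847% × 2.062 = 14.119%; on $1,500,000: $211,785.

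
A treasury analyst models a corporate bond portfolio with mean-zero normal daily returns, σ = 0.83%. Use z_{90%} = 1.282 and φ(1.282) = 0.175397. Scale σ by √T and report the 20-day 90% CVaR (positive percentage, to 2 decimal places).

σ_{20d} = 0.83% × √20 = 3.712%.
ES multiplier = φ(z)/(1−α) = 0.175397/0.1 = 1.754.
ES = 3.712% × 1.754 = 6.511%.

6.51%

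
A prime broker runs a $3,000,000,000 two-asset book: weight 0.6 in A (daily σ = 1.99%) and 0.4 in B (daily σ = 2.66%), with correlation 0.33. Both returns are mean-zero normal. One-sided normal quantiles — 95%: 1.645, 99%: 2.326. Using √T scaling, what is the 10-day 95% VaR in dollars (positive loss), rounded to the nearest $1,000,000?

σ_p = √(0.6²·1.99² + 0.4²·2.66² + 2·0.33·0.6·0.4·1.99·2.66) = 1.843%.
σ_{10d} = 1.843% × √10 = 5.828%.
VaR = 1.645 × 5.828% = 9.587%; on $3,000,000,000 that is $287,610,000.

$288,000,000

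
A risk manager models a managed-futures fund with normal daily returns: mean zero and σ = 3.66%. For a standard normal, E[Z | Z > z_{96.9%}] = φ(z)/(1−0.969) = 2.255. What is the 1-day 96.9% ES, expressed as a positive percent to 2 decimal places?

ES = 3.66% × 2.255 = 8.253%.

8.25%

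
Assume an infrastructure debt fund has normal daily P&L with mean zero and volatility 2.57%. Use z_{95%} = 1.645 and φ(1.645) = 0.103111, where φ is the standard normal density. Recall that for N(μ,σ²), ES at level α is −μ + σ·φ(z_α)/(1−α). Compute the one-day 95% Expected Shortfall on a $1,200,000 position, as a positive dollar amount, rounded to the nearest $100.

Tail multiplier: φ(z)/(1−α) = 0.103111 / 0.05 = 2.062.
ES = 2.57% × 2.062 = 5.299%.
On $1,200,000: 0.05299 × $1,200,000 = $63,588.

$63,600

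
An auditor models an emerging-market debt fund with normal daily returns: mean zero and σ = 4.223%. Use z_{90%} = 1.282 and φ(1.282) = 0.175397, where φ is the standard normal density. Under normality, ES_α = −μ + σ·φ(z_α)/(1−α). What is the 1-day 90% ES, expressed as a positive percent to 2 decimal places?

Tail multiplier: φ(z)/(1−α) = 0.175397 / 0.1 = 1.754.
ES = 4.223% × 1.754 = 7.407%.

7.41%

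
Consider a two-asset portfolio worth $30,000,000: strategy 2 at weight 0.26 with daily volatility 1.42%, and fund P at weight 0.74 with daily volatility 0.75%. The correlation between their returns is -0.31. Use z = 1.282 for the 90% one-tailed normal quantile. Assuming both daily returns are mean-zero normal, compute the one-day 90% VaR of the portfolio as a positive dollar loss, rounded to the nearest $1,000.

σ_p² = 0.26²·1.42² + 0.74²·0.75² + 2·-0.31·0.26·0.74·1.42·0.75 = 0.3173 (%²).
σ_p = √0.3173 = 0.563%.
VaR = 1.282 × 0.563% = 0.722%; on $30,000,000 that is $216,600.

$217,000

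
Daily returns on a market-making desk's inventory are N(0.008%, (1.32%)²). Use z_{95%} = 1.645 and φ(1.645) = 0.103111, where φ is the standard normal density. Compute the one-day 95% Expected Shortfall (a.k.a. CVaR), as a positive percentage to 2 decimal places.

2.71%

Tail multiplier: φ(z)/(1−α) = 0.103111 / 0.05 = 2.062.
ES = −(0.008%) + 1.32% × 2.062 = 2.714%.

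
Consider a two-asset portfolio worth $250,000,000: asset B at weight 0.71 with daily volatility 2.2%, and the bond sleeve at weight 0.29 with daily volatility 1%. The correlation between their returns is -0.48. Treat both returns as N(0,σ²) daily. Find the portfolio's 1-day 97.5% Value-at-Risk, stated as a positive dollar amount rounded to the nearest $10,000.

$7,080,000

σ_p² = 0.71²·2.2² + 0.29²·1² + 2·-0.48·0.71·0.29·2.2·1 = 2.0891 (%²).
σ_p = √2.0891 = 1.445%.
At 97.5%, z = 1.960.
VaR = 1.960 × 1.445% = 2.832%; on $250,000,000 that is $7,080,000.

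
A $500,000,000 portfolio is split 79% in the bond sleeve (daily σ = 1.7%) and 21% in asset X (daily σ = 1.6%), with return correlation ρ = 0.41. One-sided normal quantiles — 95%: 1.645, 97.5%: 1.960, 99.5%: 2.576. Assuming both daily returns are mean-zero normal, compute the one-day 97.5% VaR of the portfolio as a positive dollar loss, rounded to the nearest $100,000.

$14,800,000

σ_p² = 0.79²·1.7² + 0.21²·1.6² + 2·0.41·0.79·0.21·1.7·1.6 = 2.2866 (%²).
σ_p = √2.2866 = 1.512%.
VaR = 1.960 × 1.512% = 2.964%; on $500,000,000 that is $14,820,000.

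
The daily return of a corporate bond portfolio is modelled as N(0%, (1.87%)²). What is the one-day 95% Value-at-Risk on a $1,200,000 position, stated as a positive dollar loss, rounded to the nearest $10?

At 95% one-sided, z = 1.645.
VaR = z·σ = 1.645 × 1.87% = 3.076%.
On $1,200,000: 0.03076 × $1,200,000 = $36,912.

$36,910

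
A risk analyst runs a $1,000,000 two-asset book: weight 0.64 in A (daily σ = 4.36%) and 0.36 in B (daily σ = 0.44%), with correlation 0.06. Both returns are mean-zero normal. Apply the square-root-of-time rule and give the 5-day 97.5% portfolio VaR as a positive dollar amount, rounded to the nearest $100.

$122,900

σ_p = √(0.64²·4.36² + 0.36²·0.44² + 2·0.06·0.64·0.36·4.36·0.44) = 2.804%.
σ_{5d} = 2.804% × √5 = 6.270%.
z(97.5%) = 1.960.
VaR = 1.960 × 6.270% = 12.289%; on $1,000,000 that is $122,890.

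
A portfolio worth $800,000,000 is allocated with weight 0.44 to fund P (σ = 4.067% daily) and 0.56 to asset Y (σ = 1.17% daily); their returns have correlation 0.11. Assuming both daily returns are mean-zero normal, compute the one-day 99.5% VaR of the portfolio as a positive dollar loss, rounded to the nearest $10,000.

σ_p² = 0.44²·4.067² + 0.56²·1.17² + 2·0.11·0.44·0.56·4.067·1.17 = 3.8895 (%²).
σ_p = √3.8895 = 1.972%.
At 99.5%, z = 2.576.
VaR = 2.576 × 1.972% = 5.080%; on $800,000,000 that is $40,640,000.

$40,640,000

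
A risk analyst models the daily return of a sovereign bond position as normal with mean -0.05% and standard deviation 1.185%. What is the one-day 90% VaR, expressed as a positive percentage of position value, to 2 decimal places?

At 90% one-sided, z = 1.282.
VaR = −μ + z·σ = −(-0.05%) + 1.282 × 1.185% = 1.569%.

1.57%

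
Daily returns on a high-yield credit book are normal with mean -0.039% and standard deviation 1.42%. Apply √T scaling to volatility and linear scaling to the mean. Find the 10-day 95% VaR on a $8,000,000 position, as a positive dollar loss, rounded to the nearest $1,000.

At 95%, z = 1.645.
σ_{10d} = 1.42% × √10 = 4.490%; μ_{10d} = 10 × -0.039% = -0.390%.
VaR = −(-0.390%) + 1.645 × 4.490% = 7.776%.
On $8,000,000: 0.07776 × $8,000,000 = $622,080.

$622,000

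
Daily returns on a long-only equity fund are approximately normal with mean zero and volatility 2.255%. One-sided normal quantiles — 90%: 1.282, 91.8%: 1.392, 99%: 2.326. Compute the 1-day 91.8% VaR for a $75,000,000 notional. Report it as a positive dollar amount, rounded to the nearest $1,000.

VaR = z·σ = 1.392 × 2.255% = 3.139%.
On $75,000,000: 0.03139 × $75,000,000 = $2,354,250.

$2,354,000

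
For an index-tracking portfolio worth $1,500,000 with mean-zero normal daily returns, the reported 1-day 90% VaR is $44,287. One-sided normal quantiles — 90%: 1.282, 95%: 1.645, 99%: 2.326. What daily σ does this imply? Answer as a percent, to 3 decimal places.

2.303%

VaR as a fraction: $44,287 / $1,500,000 = 2.952%.
σ = VaR / z = 2.952% / 1.282 = 2.303%.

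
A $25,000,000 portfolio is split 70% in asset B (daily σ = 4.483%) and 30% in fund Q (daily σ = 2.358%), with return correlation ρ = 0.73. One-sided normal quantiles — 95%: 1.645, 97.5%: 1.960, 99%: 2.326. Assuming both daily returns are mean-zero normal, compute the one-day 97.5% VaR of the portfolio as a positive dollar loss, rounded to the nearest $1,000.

$1,806,000

σ_p² = 0.7²·4.483² + 0.3²·2.358² + 2·0.73·0.7·0.3·4.483·2.358 = 13.5891 (%²).
σ_p = √13.5891 = 3.686%.
VaR = 1.960 × 3.686% = 7.225%; on $25,000,000 that is $1,806,250.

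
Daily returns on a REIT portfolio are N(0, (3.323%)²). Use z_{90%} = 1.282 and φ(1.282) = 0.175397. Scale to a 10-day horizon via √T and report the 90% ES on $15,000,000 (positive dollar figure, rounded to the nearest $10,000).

$2,760,000

σ_{10d} = 3.323% × √10 = 10.508%.
ES multiplier = φ(z)/(1−α) = 0.175397/0.1 = 1.754.
ES = 10.508% × 1.754 = 18.431%; on $15,000,000: $2,764,650.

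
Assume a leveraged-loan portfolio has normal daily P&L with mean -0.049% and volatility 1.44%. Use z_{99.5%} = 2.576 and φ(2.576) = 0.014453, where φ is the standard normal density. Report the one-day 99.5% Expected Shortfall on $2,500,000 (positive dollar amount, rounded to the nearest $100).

Tail multiplier: φ(z)/(1−α) = 0.014453 / 0.005 = 2.891.
ES = −(-0.049%) + 1.44% × 2.891 = 4.212%.
On $2,500,000: 0.04212 × $2,500,000 = $105,300.

$105,300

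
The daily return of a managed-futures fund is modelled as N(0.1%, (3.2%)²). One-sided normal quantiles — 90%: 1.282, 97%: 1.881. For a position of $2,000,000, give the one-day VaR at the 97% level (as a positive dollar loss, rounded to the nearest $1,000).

$118,000

VaR = −μ + z·σ = −(0.1%) + 1.881 × 3.2% = 5.919%.
On $2,000,000: 0.05919 × $2,000,000 = $118,380.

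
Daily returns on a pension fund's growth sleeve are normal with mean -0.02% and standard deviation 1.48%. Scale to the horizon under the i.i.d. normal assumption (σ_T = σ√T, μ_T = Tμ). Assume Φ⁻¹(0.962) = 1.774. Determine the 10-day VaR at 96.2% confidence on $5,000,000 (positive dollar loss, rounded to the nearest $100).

σ_{10d} = 1.48% × √10 = 4.680%; μ_{10d} = 10 × -0.02% = -0.200%.
VaR = −(-0.200%) + 1.774 × 4.680% = 8.502%.
On $5,000,000: 0.08502 × $5,000,000 = $425,100.

$425,100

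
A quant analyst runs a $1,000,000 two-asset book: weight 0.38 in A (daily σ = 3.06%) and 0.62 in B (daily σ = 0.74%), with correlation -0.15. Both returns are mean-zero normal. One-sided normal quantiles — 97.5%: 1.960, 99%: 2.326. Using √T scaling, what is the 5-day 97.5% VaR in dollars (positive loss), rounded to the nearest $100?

σ_p = √(0.38²·3.06² + 0.62²·0.74² + 2·-0.15·0.38·0.62·3.06·0.74) = 1.184%.
σ_{5d} = 1.184% × √5 = 2.648%.
VaR = 1.960 × 2.648% = 5.190%; on $1,000,000 that is $51,900.

$51,900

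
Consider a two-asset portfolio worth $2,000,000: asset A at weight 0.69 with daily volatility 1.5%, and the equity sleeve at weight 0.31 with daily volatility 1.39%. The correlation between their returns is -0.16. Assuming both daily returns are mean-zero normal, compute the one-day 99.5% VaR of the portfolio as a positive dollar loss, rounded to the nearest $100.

$54,400

σ_p² = 0.69²·1.5² + 0.31²·1.39² + 2·-0.16·0.69·0.31·1.5·1.39 = 1.1142 (%²).
σ_p = √1.1142 = 1.056%.
At 99.5%, z = 2.576.
VaR = 2.576 × 1.056% = 2.720%; on $2,000,000 that is $54,400.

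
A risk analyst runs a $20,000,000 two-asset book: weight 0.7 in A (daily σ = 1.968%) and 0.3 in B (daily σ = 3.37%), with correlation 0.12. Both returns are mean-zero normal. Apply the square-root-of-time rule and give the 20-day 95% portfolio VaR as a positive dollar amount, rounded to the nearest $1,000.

σ_p = √(0.7²·1.968² + 0.3²·3.37² + 2·0.12·0.7·0.3·1.968·3.37) = 1.804%.
σ_{20d} = 1.804% × √20 = 8.068%.
z(95%) = 1.645.
VaR = 1.645 × 8.068% = 13.272%; on $20,000,000 that is $2,654,400.

$2,654,000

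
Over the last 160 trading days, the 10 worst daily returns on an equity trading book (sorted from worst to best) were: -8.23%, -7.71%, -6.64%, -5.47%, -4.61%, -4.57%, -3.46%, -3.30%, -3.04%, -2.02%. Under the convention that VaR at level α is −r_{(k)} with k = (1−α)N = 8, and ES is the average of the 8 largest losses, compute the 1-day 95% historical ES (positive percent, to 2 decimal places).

The 8 worst returns sum to -43.99%.
ES = −(-43.99%) / 8 = 5.49875% ≈ 5.50%.

5.50%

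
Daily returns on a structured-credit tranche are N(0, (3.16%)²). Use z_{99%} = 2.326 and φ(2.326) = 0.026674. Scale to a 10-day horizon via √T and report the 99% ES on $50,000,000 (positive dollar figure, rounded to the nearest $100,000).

σ_{10d} = 3.16% × √10 = 9.993%.
ES multiplier = φ(z)/(1−α) = 0.026674/0.01 = 2.667.
ES = 9.993% × 2.667 = 26.651%; on $50,000,000: $13,325,500.

$13,300,000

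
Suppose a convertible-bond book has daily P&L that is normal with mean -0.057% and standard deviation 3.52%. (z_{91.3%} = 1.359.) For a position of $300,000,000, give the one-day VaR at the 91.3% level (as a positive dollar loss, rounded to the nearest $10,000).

$14,520,000

VaR = −μ + z·σ = −(-0.057%) + 1.359 × 3.52% = 4.841%.
On $300,000,000: 0.04841 × $300,000,000 = $14,523,000.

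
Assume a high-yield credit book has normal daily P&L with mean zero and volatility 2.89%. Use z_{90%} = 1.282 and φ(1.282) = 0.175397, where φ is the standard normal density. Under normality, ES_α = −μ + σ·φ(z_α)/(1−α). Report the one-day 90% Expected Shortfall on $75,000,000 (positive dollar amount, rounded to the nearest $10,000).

Tail multiplier: φ(z)/(1−α) = 0.175397 / 0.1 = 1.754.
ES = 2.89% × 1.754 = 5.069%.
On $75,000,000: 0.05069 × $75,000,000 = $3,801,750.

$3,800,000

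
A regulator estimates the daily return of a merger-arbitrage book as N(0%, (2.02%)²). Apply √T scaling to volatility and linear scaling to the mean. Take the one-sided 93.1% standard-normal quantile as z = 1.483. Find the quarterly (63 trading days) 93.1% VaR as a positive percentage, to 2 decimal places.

23.78%

σ_{63d} = 2.02% × √63 = 16.033%.
VaR = 1.483 × 16.033% = 23.777%.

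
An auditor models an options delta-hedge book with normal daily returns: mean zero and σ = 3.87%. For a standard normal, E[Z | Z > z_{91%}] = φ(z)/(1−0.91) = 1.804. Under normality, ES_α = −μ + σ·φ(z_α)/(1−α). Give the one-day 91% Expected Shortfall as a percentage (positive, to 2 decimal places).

6.98%

ES = 3.87% × 1.804 = 6.981%.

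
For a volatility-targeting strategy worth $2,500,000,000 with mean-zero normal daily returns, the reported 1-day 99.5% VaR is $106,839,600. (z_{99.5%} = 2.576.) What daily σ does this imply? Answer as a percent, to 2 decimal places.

VaR as a fraction: $106,839,600 / $2,500,000,000 = 4.274%.
σ = VaR / z = 4.274% / 2.576 = 1.659%.

1.66%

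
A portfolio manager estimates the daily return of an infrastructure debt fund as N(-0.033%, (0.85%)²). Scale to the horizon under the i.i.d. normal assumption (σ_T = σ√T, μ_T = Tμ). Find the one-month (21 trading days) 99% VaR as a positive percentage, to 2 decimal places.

At 99%, z = 2.326.
σ_{21d} = 0.85% × √21 = 3.895%; μ_{21d} = 21 × -0.033% = -0.693%.
VaR = −(-0.693%) + 2.326 × 3.895% = 9.753%.

9.75%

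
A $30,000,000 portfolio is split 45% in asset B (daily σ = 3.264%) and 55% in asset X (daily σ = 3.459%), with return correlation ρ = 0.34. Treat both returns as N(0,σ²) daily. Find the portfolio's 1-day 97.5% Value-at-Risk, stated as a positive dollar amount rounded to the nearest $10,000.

$1,630,000

σ_p² = 0.45²·3.264² + 0.55²·3.459² + 2·0.34·0.45·0.55·3.264·3.459 = 7.6768 (%²).
σ_p = √7.6768 = 2.771%.
At 97.5%, z = 1.960.
VaR = 1.960 × 2.771% = 5.431%; on $30,000,000 that is $1,629,300.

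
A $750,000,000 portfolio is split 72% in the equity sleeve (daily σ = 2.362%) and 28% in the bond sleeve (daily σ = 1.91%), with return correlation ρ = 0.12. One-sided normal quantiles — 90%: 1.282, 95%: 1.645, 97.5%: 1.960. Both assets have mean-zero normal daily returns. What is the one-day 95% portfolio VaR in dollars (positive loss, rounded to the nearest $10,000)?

σ_p² = 0.72²·2.362² + 0.28²·1.91² + 2·0.12·0.72·0.28·2.362·1.91 = 3.3965 (%²).
σ_p = √3.3965 = 1.843%.
VaR = 1.645 × 1.843% = 3.032%; on $750,000,000 that is $22,740,000.

$22,740,000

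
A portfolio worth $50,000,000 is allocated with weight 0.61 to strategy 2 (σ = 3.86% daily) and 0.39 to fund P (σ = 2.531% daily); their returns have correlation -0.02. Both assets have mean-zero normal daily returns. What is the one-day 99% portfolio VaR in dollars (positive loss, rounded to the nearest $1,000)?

σ_p² = 0.61²·3.86² + 0.39²·2.531² + 2·-0.02·0.61·0.39·3.86·2.531 = 6.4255 (%²).
σ_p = √6.4255 = 2.535%.
At 99%, z = 2.326.
VaR = 2.326 × 2.535% = 5.896%; on $50,000,000 that is $2,948,000.

$2,948,000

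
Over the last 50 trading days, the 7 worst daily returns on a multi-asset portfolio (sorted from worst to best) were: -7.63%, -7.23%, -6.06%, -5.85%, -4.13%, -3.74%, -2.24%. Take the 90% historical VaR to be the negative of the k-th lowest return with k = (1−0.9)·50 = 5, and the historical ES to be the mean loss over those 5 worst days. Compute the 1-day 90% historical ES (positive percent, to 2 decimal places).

The 5 worst returns sum to -30.90%.
ES = −(-30.90%) / 5 = 6.18%.

6.18%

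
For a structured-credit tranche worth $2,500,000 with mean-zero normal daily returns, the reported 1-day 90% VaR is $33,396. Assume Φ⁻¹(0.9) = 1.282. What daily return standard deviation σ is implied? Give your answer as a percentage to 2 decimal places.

VaR as a fraction: $33,396 / $2,500,000 = 1.336%.
σ = VaR / z = 1.336% / 1.282 = 1.042%.

1.04%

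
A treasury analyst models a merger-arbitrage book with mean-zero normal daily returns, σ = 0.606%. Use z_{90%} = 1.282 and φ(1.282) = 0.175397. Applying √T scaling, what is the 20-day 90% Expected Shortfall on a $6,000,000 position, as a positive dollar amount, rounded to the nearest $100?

σ_{20d} = 0.606% × √20 = 2.710%.
ES multiplier = φ(z)/(1−α) = 0.175397/0.1 = 1.754.
ES = 2.710% × 1.754 = 4.753%; on $6,000,000: $285,180.

$285,200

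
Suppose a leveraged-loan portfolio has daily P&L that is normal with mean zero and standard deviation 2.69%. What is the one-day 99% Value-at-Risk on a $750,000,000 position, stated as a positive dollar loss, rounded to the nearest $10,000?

$46,930,000

At 99% one-sided, z = 2.326.
VaR = z·σ = 2.326 × 2.69% = 6.257%.
On $750,000,000: 0.06257 × $750,000,000 = $46,927,500.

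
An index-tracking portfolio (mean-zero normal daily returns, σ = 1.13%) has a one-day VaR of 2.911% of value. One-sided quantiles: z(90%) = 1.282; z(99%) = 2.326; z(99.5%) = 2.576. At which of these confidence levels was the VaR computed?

99.5%

Implied z = VaR/σ = 2.911 / 1.13 = 2.576.
This matches z(99.5%) = 2.576.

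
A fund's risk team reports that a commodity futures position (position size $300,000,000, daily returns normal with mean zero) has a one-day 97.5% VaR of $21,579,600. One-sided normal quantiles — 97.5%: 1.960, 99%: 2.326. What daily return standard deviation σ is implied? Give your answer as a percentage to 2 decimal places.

3.67%

VaR as a fraction: $21,579,600 / $300,000,000 = 7.193%.
σ = VaR / z = 7.193% / 1.960 = 3.670%.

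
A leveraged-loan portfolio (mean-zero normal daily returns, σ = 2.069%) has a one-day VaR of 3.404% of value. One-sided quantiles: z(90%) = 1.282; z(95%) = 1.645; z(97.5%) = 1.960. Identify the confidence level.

Implied z = VaR/σ = 3.404 / 2.069 = 1.645.
This matches z(95%) = 1.645.

95%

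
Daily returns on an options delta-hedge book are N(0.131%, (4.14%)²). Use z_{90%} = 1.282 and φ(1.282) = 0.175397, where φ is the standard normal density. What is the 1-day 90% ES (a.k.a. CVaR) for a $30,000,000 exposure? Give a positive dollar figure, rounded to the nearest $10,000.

Tail multiplier: φ(z)/(1−α) = 0.175397 / 0.1 = 1.754.
ES = −(0.131%) + 4.14% × 1.754 = 7.131%.
On $30,000,000: 0.07131 × $30,000,000 = $2,139,300.

$2,140,000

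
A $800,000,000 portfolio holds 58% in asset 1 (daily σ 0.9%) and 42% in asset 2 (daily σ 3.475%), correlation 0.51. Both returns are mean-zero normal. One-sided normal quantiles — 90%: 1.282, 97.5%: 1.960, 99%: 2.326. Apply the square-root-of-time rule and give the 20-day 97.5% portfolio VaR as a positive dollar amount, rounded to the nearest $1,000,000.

σ_p = √(0.58²·0.9² + 0.42²·3.475² + 2·0.51·0.58·0.42·0.9·3.475) = 1.783%.
σ_{20d} = 1.783% × √20 = 7.974%.
VaR = 1.960 × 7.974% = 15.629%; on $800,000,000 that is $125,032,000.

$125,000,000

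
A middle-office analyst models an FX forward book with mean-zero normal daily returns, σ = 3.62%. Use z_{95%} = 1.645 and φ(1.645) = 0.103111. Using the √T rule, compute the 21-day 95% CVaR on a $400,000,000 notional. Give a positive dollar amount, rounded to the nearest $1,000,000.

$137,000,000

σ_{21d} = 3.62% × √21 = 16.589%.
ES multiplier = φ(z)/(1−α) = 0.103111/0.05 = 2.062.
ES = 16.589% × 2.062 = 34.207%; on $400,000,000: $136,828,000.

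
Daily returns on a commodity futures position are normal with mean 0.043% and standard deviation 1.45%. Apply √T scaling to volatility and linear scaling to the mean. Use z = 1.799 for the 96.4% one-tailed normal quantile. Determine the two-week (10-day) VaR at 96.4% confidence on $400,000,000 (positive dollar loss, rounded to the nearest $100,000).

$31,300,000

σ_{10d} = 1.45% × √10 = 4.585%; μ_{10d} = 10 × 0.043% = 0.430%.
VaR = −(0.430%) + 1.799 × 4.585% = 7.818%.
On $400,000,000: 0.07818 × $400,000,000 = $31,272,000.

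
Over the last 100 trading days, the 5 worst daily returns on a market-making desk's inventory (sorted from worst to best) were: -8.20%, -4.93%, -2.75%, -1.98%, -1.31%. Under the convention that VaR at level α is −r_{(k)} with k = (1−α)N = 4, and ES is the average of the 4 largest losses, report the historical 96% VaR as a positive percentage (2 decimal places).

k = 4; the 4th lowest return is -1.98%, so VaR = 1.98%.

1.98%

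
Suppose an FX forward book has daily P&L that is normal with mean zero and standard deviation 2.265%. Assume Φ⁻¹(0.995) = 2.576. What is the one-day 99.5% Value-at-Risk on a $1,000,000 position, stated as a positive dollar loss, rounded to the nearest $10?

VaR = z·σ = 2.576 × 2.265% = 5.835%.
On $1,000,000: 0.05835 × $1,000,000 = $58,350.

$58,350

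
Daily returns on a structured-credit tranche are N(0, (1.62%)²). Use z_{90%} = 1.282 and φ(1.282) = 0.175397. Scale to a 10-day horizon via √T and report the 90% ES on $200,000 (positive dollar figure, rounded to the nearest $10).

σ_{10d} = 1.62% × √10 = 5.123%.
ES multiplier = φ(z)/(1−α) = 0.175397/0.1 = 1.754.
ES = 5.123% × 1.754 = 8.986%; on $200,000: $17,972.

$17,970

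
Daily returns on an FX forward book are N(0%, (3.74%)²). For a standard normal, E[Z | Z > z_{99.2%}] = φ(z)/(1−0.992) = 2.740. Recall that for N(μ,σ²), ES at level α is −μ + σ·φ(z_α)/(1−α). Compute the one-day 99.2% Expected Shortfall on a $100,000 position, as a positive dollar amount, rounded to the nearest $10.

ES = 3.74% × 2.740 = 10.248%.
On $100,000: 0.10248 × $100,000 = $10,248.

$10,250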